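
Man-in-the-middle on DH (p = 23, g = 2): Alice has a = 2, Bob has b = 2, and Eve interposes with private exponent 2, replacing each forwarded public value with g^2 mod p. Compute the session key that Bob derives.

Bob receives Eve's public value M = 2^2 mod 23 instead of the honest one.
2^1 ≡ 2 (mod 23)
2^2 = (2^1)^2 ≡ 2^2 = 4 ≡ 4 (mod 23)
So M = 4. Bob computes K = M^2 mod 23.
4^1 ≡ 4 (mod 23)
4^2 = (4^1)^2 ≡ 4^2 = 16 ≡ 16 (mod 23)

16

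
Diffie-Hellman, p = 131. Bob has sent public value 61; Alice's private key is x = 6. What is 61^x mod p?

61

Shared key K = 61^6 mod 131.
61^1 ≡ 61 (mod 131)
61^2 = (61^1)^2 ≡ 61^2 = 3721 ≡ 53 (mod 131)
61^4 = (61^2)^2 ≡ 53^2 = 2809 ≡ 58 (mod 131)
61^6 = 61^4 · 61^2 ≡ 58 · 53 ≡ 61 (mod 131).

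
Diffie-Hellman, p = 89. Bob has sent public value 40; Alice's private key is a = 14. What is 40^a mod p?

50

Shared key K = 40^14 mod 89.
40^1 ≡ 40 (mod 89)
40^2 = (40^1)^2 ≡ 40^2 = 1600 ≡ 87 (mod 89)
40^4 = (40^2)^2 ≡ 87^2 = 7569 ≡ 4 (mod 89)
40^8 = (40^4)^2 ≡ 4^2 = 16 ≡ 16 (mod 89)
40^14 = 40^8 · 40^4 · 40^2 ≡ 16 · 4 · 87 ≡ 50 (mod 89).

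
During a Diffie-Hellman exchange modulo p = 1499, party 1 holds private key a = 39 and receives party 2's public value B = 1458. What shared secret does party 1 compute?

Shared key K = 1458^39 mod 1499.
1458^1 ≡ 1458 (mod 1499)
1458^2 = (1458^1)^2 ≡ 1458^2 = 2125764 ≡ 182 (mod 1499)
1458^4 = (1458^2)^2 ≡ 182^2 = 33124 ≡ 146 (mod 1499)
1458^8 = (1458^4)^2 ≡ 146^2 = 21316 ≡ 330 (mod 1499)
1458^16 = (1458^8)^2 ≡ 330^2 = 108900 ≡ 972 (mod 1499)
1458^32 = (1458^16)^2 ≡ 972^2 = 944784 ≡ 414 (mod 1499)
1458^39 = 1458^32 · 1458^4 · 1458^2 · 1458^1 ≡ 414 · 146 · 182 · 1458 ≡ 982 (mod 1499).

982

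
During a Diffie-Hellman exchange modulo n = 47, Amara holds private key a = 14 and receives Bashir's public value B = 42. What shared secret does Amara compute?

27

Shared key K = 42^14 mod 47.
42^1 ≡ 42 (mod 47)
42^2 = (42^1)^2 ≡ 42^2 = 1764 ≡ 25 (mod 47)
42^4 = (42^2)^2 ≡ 25^2 = 625 ≡ 14 (mod 47)
42^8 = (42^4)^2 ≡ 14^2 = 196 ≡ 8 (mod 47)
42^14 = 42^8 · 42^4 · 42^2 ≡ 8 · 14 · 25 ≡ 27 (mod 47).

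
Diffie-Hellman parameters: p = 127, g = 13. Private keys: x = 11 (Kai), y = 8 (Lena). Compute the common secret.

Kai sends A = g^x mod p = 13^11 mod 127.
13^1 ≡ 13 (mod 127)
13^2 = (13^1)^2 ≡ 13^2 = 169 ≡ 42 (mod 127)
13^4 = (13^2)^2 ≡ 42^2 = 1764 ≡ 113 (mod 127)
13^8 = (13^4)^2 ≡ 113^2 = 12769 ≡ 69 (mod 127)
13^11 = 13^8 · 13^2 · 13^1 ≡ 69 · 42 · 13 ≡ 82 (mod 127).
So A = 82. Lena then computes K = A^y mod p = 82^8 mod 127.
82^1 ≡ 82 (mod 127)
82^2 = (82^1)^2 ≡ 82^2 = 6724 ≡ 120 (mod 127)
82^4 = (82^2)^2 ≡ 120^2 = 14400 ≡ 49 (mod 127)
82^8 = (82^4)^2 ≡ 49^2 = 2401 ≡ 115 (mod 127)

115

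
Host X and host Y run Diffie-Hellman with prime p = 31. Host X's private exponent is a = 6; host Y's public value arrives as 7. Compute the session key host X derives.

4

Shared key K = 7^6 mod 31.
7^1 ≡ 7 (mod 31)
7^2 = (7^1)^2 ≡ 7^2 = 49 ≡ 18 (mod 31)
7^4 = (7^2)^2 ≡ 18^2 = 324 ≡ 14 (mod 31)
7^6 = 7^4 · 7^2 ≡ 14 · 18 ≡ 4 (mod 31).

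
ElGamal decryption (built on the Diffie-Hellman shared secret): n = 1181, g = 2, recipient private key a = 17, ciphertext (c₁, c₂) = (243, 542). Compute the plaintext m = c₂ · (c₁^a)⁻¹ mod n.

566

Shared mask s = c₁^a mod n = 243^17 mod 1181.
243^1 ≡ 243 (mod 1181)
243^2 = (243^1)^2 ≡ 243^2 = 59049 ≡ 1180 (mod 1181)
243^4 = (243^2)^2 ≡ 1180^2 = 1392400 ≡ 1 (mod 1181)
243^8 = (243^4)^2 ≡ 1^2 = 1 ≡ 1 (mod 1181)
243^16 = (243^8)^2 ≡ 1^2 = 1 ≡ 1 (mod 1181)
243^17 = 243^16 · 243^1 ≡ 1 · 243 ≡ 243 (mod 1181).
So s = 243; s⁻¹ ≡ 938 (mod 1181).
m = c₂ · s⁻¹ mod 1181 = 542 · 938 mod 1181 = 566.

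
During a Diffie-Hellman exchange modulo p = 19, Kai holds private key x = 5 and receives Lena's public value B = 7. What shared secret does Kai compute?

11

Shared key K = 7^5 mod 19.
7^1 ≡ 7 (mod 19)
7^2 = (7^1)^2 ≡ 7^2 = 49 ≡ 11 (mod 19)
7^4 = (7^2)^2 ≡ 11^2 = 121 ≡ 7 (mod 19)
7^5 = 7^4 · 7^1 ≡ 7 · 7 ≡ 11 (mod 19).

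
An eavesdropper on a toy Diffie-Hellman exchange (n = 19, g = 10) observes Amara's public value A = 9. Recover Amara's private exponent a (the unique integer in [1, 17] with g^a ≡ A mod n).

Try successive powers of 10 modulo 19:
10^1 ≡ 10
10^2 ≡ 5
10^3 ≡ 12
10^4 ≡ 6
10^5 ≡ 3
10^6 ≡ 11
10^7 ≡ 15
10^8 ≡ 17
10^9 ≡ 18
10^10 ≡ 9
Found: a = 10.

10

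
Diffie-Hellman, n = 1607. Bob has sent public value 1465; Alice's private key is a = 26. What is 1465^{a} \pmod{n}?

Shared key K = 1465^26 mod 1607.
1465^1 ≡ 1465 (mod 1607)
1465^2 = (1465^1)^2 ≡ 1465^2 = 2146225 ≡ 880 (mod 1607)
1465^4 = (1465^2)^2 ≡ 880^2 = 774400 ≡ 1433 (mod 1607)
1465^8 = (1465^4)^2 ≡ 1433^2 = 2053489 ≡ 1350 (mod 1607)
1465^16 = (1465^8)^2 ≡ 1350^2 = 1822500 ≡ 162 (mod 1607)
1465^26 = 1465^16 · 1465^8 · 1465^2 ≡ 162 · 1350 · 880 ≡ 73 (mod 1607).

73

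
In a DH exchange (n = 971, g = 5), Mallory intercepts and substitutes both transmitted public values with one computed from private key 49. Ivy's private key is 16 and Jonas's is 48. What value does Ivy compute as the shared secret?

Ivy receives Mallory's public value M = 5^49 mod 971 instead of the honest one.
5^1 ≡ 5 (mod 971)
5^2 = (5^1)^2 ≡ 5^2 = 25 ≡ 25 (mod 971)
5^4 = (5^2)^2 ≡ 25^2 = 625 ≡ 625 (mod 971)
5^8 = (5^4)^2 ≡ 625^2 = 390625 ≡ 283 (mod 971)
5^16 = (5^8)^2 ≡ 283^2 = 80089 ≡ 467 (mod 971)
5^32 = (5^16)^2 ≡ 467^2 = 218089 ≡ 585 (mod 971)
5^49 = 5^32 · 5^16 · 5^1 ≡ 585 · 467 · 5 ≡ 749 (mod 971).
So M = 749. Ivy computes K = M^16 mod 971.
749^1 ≡ 749 (mod 971)
749^2 = (749^1)^2 ≡ 749^2 = 561001 ≡ 734 (mod 971)
749^4 = (749^2)^2 ≡ 734^2 = 538756 ≡ 822 (mod 971)
749^8 = (749^4)^2 ≡ 822^2 = 675684 ≡ 839 (mod 971)
749^16 = (749^8)^2 ≡ 839^2 = 703921 ≡ 917 (mod 971)

917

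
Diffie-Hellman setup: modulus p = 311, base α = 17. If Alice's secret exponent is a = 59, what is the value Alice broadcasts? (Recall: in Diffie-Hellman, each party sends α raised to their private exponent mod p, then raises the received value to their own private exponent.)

Public value = 17^59 mod 311.
17^1 ≡ 17 (mod 311)
17^2 = (17^1)^2 ≡ 17^2 = 289 ≡ 289 (mod 311)
17^4 = (17^2)^2 ≡ 289^2 = 83521 ≡ 173 (mod 311)
17^8 = (17^4)^2 ≡ 173^2 = 29929 ≡ 73 (mod 311)
17^16 = (17^8)^2 ≡ 73^2 = 5329 ≡ 42 (mod 311)
17^32 = (17^16)^2 ≡ 42^2 = 1764 ≡ 209 (mod 311)
17^59 = 17^32 · 17^16 · 17^8 · 17^2 · 17^1 ≡ 209 · 42 · 73 · 289 · 17 ≡ 266 (mod 311).

266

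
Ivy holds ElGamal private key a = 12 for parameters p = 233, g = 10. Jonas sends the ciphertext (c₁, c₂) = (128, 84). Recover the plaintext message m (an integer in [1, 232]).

206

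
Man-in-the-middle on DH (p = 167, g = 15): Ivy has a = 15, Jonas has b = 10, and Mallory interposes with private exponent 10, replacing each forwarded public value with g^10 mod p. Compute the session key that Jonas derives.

Jonas receives Mallory's public value M = 15^10 mod 167 instead of the honest one.
15^1 ≡ 15 (mod 167)
15^2 = (15^1)^2 ≡ 15^2 = 225 ≡ 58 (mod 167)
15^4 = (15^2)^2 ≡ 58^2 = 3364 ≡ 24 (mod 167)
15^8 = (15^4)^2 ≡ 24^2 = 576 ≡ 75 (mod 167)
15^10 = 15^8 · 15^2 ≡ 75 · 58 ≡ 8 (mod 167).
So M = 8. Jonas computes K = M^10 mod 167.
8^1 ≡ 8 (mod 167)
8^2 = (8^1)^2 ≡ 8^2 = 64 ≡ 64 (mod 167)
8^4 = (8^2)^2 ≡ 64^2 = 4096 ≡ 88 (mod 167)
8^8 = (8^4)^2 ≡ 88^2 = 7744 ≡ 62 (mod 167)
8^10 = 8^8 · 8^2 ≡ 62 · 64 ≡ 127 (mod 167).

127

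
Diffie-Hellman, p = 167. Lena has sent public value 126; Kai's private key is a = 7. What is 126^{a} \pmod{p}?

Shared key K = 126^7 mod 167.
126^1 ≡ 126 (mod 167)
126^2 = (126^1)^2 ≡ 126^2 = 15876 ≡ 11 (mod 167)
126^4 = (126^2)^2 ≡ 11^2 = 121 ≡ 121 (mod 167)
126^7 = 126^4 · 126^2 · 126^1 ≡ 121 · 11 · 126 ≡ 38 (mod 167).

38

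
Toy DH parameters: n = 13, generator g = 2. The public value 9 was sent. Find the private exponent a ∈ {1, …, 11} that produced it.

Try successive powers of 2 modulo 13:
2^1 ≡ 2
2^2 ≡ 4
2^3 ≡ 8
2^4 ≡ 3
2^5 ≡ 6
2^6 ≡ 12
2^7 ≡ 11
2^8 ≡ 9
Found: a = 8.

8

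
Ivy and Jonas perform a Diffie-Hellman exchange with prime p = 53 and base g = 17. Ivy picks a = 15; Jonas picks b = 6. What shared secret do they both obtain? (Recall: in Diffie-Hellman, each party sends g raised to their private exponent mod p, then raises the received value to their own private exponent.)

28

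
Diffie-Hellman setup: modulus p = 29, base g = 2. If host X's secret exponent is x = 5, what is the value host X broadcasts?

Public value = 2^5 (mod 29).
2^1 ≡ 2 (mod 29)
2^2 = (2^1)^2 ≡ 2^2 = 4 ≡ 4 (mod 29)
2^4 = (2^2)^2 ≡ 4^2 = 16 ≡ 16 (mod 29)
2^5 = 2^4 · 2^1 ≡ 16 · 2 ≡ 3 (mod 29).

3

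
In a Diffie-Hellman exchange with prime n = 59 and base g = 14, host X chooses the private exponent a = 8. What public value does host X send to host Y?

49

Public value = 14^{8} \pmod{59}.
14^1 ≡ 14 (mod 59)
14^2 = (14^1)^2 ≡ 14^2 = 196 ≡ 19 (mod 59)
14^4 = (14^2)^2 ≡ 19^2 = 361 ≡ 7 (mod 59)
14^8 = (14^4)^2 ≡ 7^2 = 49 ≡ 49 (mod 59)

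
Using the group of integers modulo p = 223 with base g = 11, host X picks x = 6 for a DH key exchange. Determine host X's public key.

Public value = 11^6 mod 223.
11^1 ≡ 11 (mod 223)
11^2 = (11^1)^2 ≡ 11^2 = 121 ≡ 121 (mod 223)
11^4 = (11^2)^2 ≡ 121^2 = 14641 ≡ 146 (mod 223)
11^6 = 11^4 · 11^2 ≡ 146 · 121 ≡ 49 (mod 223).

49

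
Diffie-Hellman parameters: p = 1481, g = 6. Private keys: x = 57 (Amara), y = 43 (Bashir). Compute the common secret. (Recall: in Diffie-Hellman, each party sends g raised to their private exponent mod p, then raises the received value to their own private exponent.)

835

Amara sends A = g^x mod p = 6^57 mod 1481.
6^1 ≡ 6 (mod 1481)
6^2 = (6^1)^2 ≡ 6^2 = 36 ≡ 36 (mod 1481)
6^4 = (6^2)^2 ≡ 36^2 = 1296 ≡ 1296 (mod 1481)
6^8 = (6^4)^2 ≡ 1296^2 = 1679616 ≡ 162 (mod 1481)
6^16 = (6^8)^2 ≡ 162^2 = 26244 ≡ 1067 (mod 1481)
6^32 = (6^16)^2 ≡ 1067^2 = 1138489 ≡ 1081 (mod 1481)
6^57 = 6^32 · 6^16 · 6^8 · 6^1 ≡ 1081 · 1067 · 162 · 6 ≡ 715 (mod 1481).
So A = 715. Bashir then computes K = A^y mod p = 715^43 mod 1481.
715^1 ≡ 715 (mod 1481)
715^2 = (715^1)^2 ≡ 715^2 = 511225 ≡ 280 (mod 1481)
715^4 = (715^2)^2 ≡ 280^2 = 78400 ≡ 1388 (mod 1481)
715^8 = (715^4)^2 ≡ 1388^2 = 1926544 ≡ 1244 (mod 1481)
715^16 = (715^8)^2 ≡ 1244^2 = 1547536 ≡ 1372 (mod 1481)
715^32 = (715^16)^2 ≡ 1372^2 = 1882384 ≡ 33 (mod 1481)
715^43 = 715^32 · 715^8 · 715^2 · 715^1 ≡ 33 · 1244 · 280 · 715 ≡ 835 (mod 1481).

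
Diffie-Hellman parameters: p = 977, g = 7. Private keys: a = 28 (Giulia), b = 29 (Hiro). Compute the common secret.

Giulia sends A = g^a mod p = 7^28 mod 977.
7^1 ≡ 7 (mod 977)
7^2 = (7^1)^2 ≡ 7^2 = 49 ≡ 49 (mod 977)
7^4 = (7^2)^2 ≡ 49^2 = 2401 ≡ 447 (mod 977)
7^8 = (7^4)^2 ≡ 447^2 = 199809 ≡ 501 (mod 977)
7^16 = (7^8)^2 ≡ 501^2 = 251001 ≡ 889 (mod 977)
7^28 = 7^16 · 7^8 · 7^4 ≡ 889 · 501 · 447 ≡ 708 (mod 977).
So A = 708. Hiro then computes K = A^b mod p = 708^29 mod 977.
708^1 ≡ 708 (mod 977)
708^2 = (708^1)^2 ≡ 708^2 = 501264 ≡ 63 (mod 977)
708^4 = (708^2)^2 ≡ 63^2 = 3969 ≡ 61 (mod 977)
708^8 = (708^4)^2 ≡ 61^2 = 3721 ≡ 790 (mod 977)
708^16 = (708^8)^2 ≡ 790^2 = 624100 ≡ 774 (mod 977)
708^29 = 708^16 · 708^8 · 708^4 · 708^1 ≡ 774 · 790 · 61 · 708 ≡ 910 (mod 977).

910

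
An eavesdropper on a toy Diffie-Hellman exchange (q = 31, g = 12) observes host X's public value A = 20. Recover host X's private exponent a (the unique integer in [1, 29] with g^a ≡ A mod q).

2

Try successive powers of 12 modulo 31:
12^1 ≡ 12
12^2 ≡ 20
Found: a = 2.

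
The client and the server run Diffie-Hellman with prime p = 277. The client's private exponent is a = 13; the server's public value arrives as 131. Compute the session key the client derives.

201

Shared key K = 131^13 mod 277.
131^1 ≡ 131 (mod 277)
131^2 = (131^1)^2 ≡ 131^2 = 17161 ≡ 264 (mod 277)
131^4 = (131^2)^2 ≡ 264^2 = 69696 ≡ 169 (mod 277)
131^8 = (131^4)^2 ≡ 169^2 = 28561 ≡ 30 (mod 277)
131^13 = 131^8 · 131^4 · 131^1 ≡ 30 · 169 · 131 ≡ 201 (mod 277).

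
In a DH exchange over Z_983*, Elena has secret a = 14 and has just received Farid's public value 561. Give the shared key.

Shared key K = 561^14 mod 983.
561^1 ≡ 561 (mod 983)
561^2 = (561^1)^2 ≡ 561^2 = 314721 ≡ 161 (mod 983)
561^4 = (561^2)^2 ≡ 161^2 = 25921 ≡ 363 (mod 983)
561^8 = (561^4)^2 ≡ 363^2 = 131769 ≡ 47 (mod 983)
561^14 = 561^8 · 561^4 · 561^2 ≡ 47 · 363 · 161 ≡ 319 (mod 983).

319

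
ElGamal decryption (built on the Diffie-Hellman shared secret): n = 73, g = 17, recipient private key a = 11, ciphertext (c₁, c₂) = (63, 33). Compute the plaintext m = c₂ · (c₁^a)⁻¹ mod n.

Shared mask s = c₁^a mod n = 63^11 mod 73.
63^1 ≡ 63 (mod 73)
63^2 = (63^1)^2 ≡ 63^2 = 3969 ≡ 27 (mod 73)
63^4 = (63^2)^2 ≡ 27^2 = 729 ≡ 72 (mod 73)
63^8 = (63^4)^2 ≡ 72^2 = 5184 ≡ 1 (mod 73)
63^11 = 63^8 · 63^2 · 63^1 ≡ 1 · 27 · 63 ≡ 22 (mod 73).
So s = 22; s⁻¹ ≡ 10 (mod 73).
m = c₂ · s⁻¹ mod 73 = 33 · 10 mod 73 = 38.

38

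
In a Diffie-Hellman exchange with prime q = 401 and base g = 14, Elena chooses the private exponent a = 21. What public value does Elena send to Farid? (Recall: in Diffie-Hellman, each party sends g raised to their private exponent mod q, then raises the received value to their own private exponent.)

396

Public value = 14^21 mod 401.
14^1 ≡ 14 (mod 401)
14^2 = (14^1)^2 ≡ 14^2 = 196 ≡ 196 (mod 401)
14^4 = (14^2)^2 ≡ 196^2 = 38416 ≡ 321 (mod 401)
14^8 = (14^4)^2 ≡ 321^2 = 103041 ≡ 385 (mod 401)
14^16 = (14^8)^2 ≡ 385^2 = 148225 ≡ 256 (mod 401)
14^21 = 14^16 · 14^4 · 14^1 ≡ 256 · 321 · 14 ≡ 396 (mod 401).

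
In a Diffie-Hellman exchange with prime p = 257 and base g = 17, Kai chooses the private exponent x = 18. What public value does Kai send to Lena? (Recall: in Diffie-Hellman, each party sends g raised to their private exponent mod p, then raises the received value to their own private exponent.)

225

Public value = 17^{18} \pmod{257}.
17^1 ≡ 17 (mod 257)
17^2 = (17^1)^2 ≡ 17^2 = 289 ≡ 32 (mod 257)
17^4 = (17^2)^2 ≡ 32^2 = 1024 ≡ 253 (mod 257)
17^8 = (17^4)^2 ≡ 253^2 = 64009 ≡ 16 (mod 257)
17^16 = (17^8)^2 ≡ 16^2 = 256 ≡ 256 (mod 257)
17^18 = 17^16 · 17^2 ≡ 256 · 32 ≡ 225 (mod 257).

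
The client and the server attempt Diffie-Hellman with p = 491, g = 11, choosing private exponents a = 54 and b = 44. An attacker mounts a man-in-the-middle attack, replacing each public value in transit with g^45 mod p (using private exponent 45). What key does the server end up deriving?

81

The server receives an attacker's public value M = 11^45 mod 491 instead of the honest one.
11^1 ≡ 11 (mod 491)
11^2 = (11^1)^2 ≡ 11^2 = 121 ≡ 121 (mod 491)
11^4 = (11^2)^2 ≡ 121^2 = 14641 ≡ 402 (mod 491)
11^8 = (11^4)^2 ≡ 402^2 = 161604 ≡ 65 (mod 491)
11^16 = (11^8)^2 ≡ 65^2 = 4225 ≡ 297 (mod 491)
11^32 = (11^16)^2 ≡ 297^2 = 88209 ≡ 320 (mod 491)
11^45 = 11^32 · 11^8 · 11^4 · 11^1 ≡ 320 · 65 · 402 · 11 ≡ 43 (mod 491).
So M = 43. The server computes K = M^44 mod 491.
43^1 ≡ 43 (mod 491)
43^2 = (43^1)^2 ≡ 43^2 = 1849 ≡ 376 (mod 491)
43^4 = (43^2)^2 ≡ 376^2 = 141376 ≡ 459 (mod 491)
43^8 = (43^4)^2 ≡ 459^2 = 210681 ≡ 42 (mod 491)
43^16 = (43^8)^2 ≡ 42^2 = 1764 ≡ 291 (mod 491)
43^32 = (43^16)^2 ≡ 291^2 = 84681 ≡ 229 (mod 491)
43^44 = 43^32 · 43^8 · 43^4 ≡ 229 · 42 · 459 ≡ 81 (mod 491).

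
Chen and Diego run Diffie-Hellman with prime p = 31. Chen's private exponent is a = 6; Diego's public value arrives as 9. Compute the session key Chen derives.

Shared key K = 9^6 mod 31.
9^1 ≡ 9 (mod 31)
9^2 = (9^1)^2 ≡ 9^2 = 81 ≡ 19 (mod 31)
9^4 = (9^2)^2 ≡ 19^2 = 361 ≡ 20 (mod 31)
9^6 = 9^4 · 9^2 ≡ 20 · 19 ≡ 8 (mod 31).

8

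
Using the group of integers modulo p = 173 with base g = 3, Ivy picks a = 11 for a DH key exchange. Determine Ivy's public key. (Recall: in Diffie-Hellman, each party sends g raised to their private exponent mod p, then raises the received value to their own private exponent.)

168

Public value = 3^11 (mod 173).
3^1 ≡ 3 (mod 173)
3^2 = (3^1)^2 ≡ 3^2 = 9 ≡ 9 (mod 173)
3^4 = (3^2)^2 ≡ 9^2 = 81 ≡ 81 (mod 173)
3^8 = (3^4)^2 ≡ 81^2 = 6561 ≡ 160 (mod 173)
3^11 = 3^8 · 3^2 · 3^1 ≡ 160 · 9 · 3 ≡ 168 (mod 173).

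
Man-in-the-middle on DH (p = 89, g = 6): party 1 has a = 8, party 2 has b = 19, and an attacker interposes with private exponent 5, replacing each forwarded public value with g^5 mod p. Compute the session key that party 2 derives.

31

Party 2 receives an attacker's public value M = 6^5 mod 89 instead of the honest one.
6^1 ≡ 6 (mod 89)
6^2 = (6^1)^2 ≡ 6^2 = 36 ≡ 36 (mod 89)
6^4 = (6^2)^2 ≡ 36^2 = 1296 ≡ 50 (mod 89)
6^5 = 6^4 · 6^1 ≡ 50 · 6 ≡ 33 (mod 89).
So M = 33. Party 2 computes K = M^19 mod 89.
33^1 ≡ 33 (mod 89)
33^2 = (33^1)^2 ≡ 33^2 = 1089 ≡ 21 (mod 89)
33^4 = (33^2)^2 ≡ 21^2 = 441 ≡ 85 (mod 89)
33^8 = (33^4)^2 ≡ 85^2 = 7225 ≡ 16 (mod 89)
33^16 = (33^8)^2 ≡ 16^2 = 256 ≡ 78 (mod 89)
33^19 = 33^16 · 33^2 · 33^1 ≡ 78 · 21 · 33 ≡ 31 (mod 89).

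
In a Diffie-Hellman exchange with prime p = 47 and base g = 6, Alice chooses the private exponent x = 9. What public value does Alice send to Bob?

3

Public value = 6^9 (mod 47).
6^1 ≡ 6 (mod 47)
6^2 = (6^1)^2 ≡ 6^2 = 36 ≡ 36 (mod 47)
6^4 = (6^2)^2 ≡ 36^2 = 1296 ≡ 27 (mod 47)
6^8 = (6^4)^2 ≡ 27^2 = 729 ≡ 24 (mod 47)
6^9 = 6^8 · 6^1 ≡ 24 · 6 ≡ 3 (mod 47).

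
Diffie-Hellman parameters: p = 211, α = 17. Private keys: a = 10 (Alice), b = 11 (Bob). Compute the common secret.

Alice sends A = α^a mod p = 17^10 mod 211.
17^1 ≡ 17 (mod 211)
17^2 = (17^1)^2 ≡ 17^2 = 289 ≡ 78 (mod 211)
17^4 = (17^2)^2 ≡ 78^2 = 6084 ≡ 176 (mod 211)
17^8 = (17^4)^2 ≡ 176^2 = 30976 ≡ 170 (mod 211)
17^10 = 17^8 · 17^2 ≡ 170 · 78 ≡ 178 (mod 211).
So A = 178. Bob then computes K = A^b mod p = 178^11 mod 211.
178^1 ≡ 178 (mod 211)
178^2 = (178^1)^2 ≡ 178^2 = 31684 ≡ 34 (mod 211)
178^4 = (178^2)^2 ≡ 34^2 = 1156 ≡ 101 (mod 211)
178^8 = (178^4)^2 ≡ 101^2 = 10201 ≡ 73 (mod 211)
178^11 = 178^8 · 178^2 · 178^1 ≡ 73 · 34 · 178 ≡ 173 (mod 211).

173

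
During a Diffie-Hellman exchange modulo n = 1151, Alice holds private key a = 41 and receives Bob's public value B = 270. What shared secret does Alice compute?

576

Shared key K = 270^41 mod 1151.
270^1 ≡ 270 (mod 1151)
270^2 = (270^1)^2 ≡ 270^2 = 72900 ≡ 387 (mod 1151)
270^4 = (270^2)^2 ≡ 387^2 = 149769 ≡ 139 (mod 1151)
270^8 = (270^4)^2 ≡ 139^2 = 19321 ≡ 905 (mod 1151)
270^16 = (270^8)^2 ≡ 905^2 = 819025 ≡ 664 (mod 1151)
270^32 = (270^16)^2 ≡ 664^2 = 440896 ≡ 63 (mod 1151)
270^41 = 270^32 · 270^8 · 270^1 ≡ 63 · 905 · 270 ≡ 576 (mod 1151).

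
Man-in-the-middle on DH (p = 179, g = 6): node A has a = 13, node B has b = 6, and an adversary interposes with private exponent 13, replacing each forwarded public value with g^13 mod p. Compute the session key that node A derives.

Node A receives an adversary's public value M = 6^13 mod 179 instead of the honest one.
6^1 ≡ 6 (mod 179)
6^2 = (6^1)^2 ≡ 6^2 = 36 ≡ 36 (mod 179)
6^4 = (6^2)^2 ≡ 36^2 = 1296 ≡ 43 (mod 179)
6^8 = (6^4)^2 ≡ 43^2 = 1849 ≡ 59 (mod 179)
6^13 = 6^8 · 6^4 · 6^1 ≡ 59 · 43 · 6 ≡ 7 (mod 179).
So M = 7. Node A computes K = M^13 mod 179.
7^1 ≡ 7 (mod 179)
7^2 = (7^1)^2 ≡ 7^2 = 49 ≡ 49 (mod 179)
7^4 = (7^2)^2 ≡ 49^2 = 2401 ≡ 74 (mod 179)
7^8 = (7^4)^2 ≡ 74^2 = 5476 ≡ 106 (mod 179)
7^13 = 7^8 · 7^4 · 7^1 ≡ 106 · 74 · 7 ≡ 134 (mod 179).

134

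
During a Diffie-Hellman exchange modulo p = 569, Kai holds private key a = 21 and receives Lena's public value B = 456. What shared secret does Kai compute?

458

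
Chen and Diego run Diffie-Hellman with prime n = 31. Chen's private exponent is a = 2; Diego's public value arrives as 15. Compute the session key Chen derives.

8

Shared key K = 15^2 mod 31.
15^1 ≡ 15 (mod 31)
15^2 = (15^1)^2 ≡ 15^2 = 225 ≡ 8 (mod 31)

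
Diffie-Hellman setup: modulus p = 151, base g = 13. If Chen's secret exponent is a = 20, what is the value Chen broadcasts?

2

Public value = 13^20 mod 151.
13^1 ≡ 13 (mod 151)
13^2 = (13^1)^2 ≡ 13^2 = 169 ≡ 18 (mod 151)
13^4 = (13^2)^2 ≡ 18^2 = 324 ≡ 22 (mod 151)
13^8 = (13^4)^2 ≡ 22^2 = 484 ≡ 31 (mod 151)
13^16 = (13^8)^2 ≡ 31^2 = 961 ≡ 55 (mod 151)
13^20 = 13^16 · 13^4 ≡ 55 · 22 ≡ 2 (mod 151).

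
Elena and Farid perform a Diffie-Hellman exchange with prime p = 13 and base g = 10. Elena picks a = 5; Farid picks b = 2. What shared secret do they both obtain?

Elena sends A = g^a mod p = 10^5 mod 13.
10^1 ≡ 10 (mod 13)
10^2 = (10^1)^2 ≡ 10^2 = 100 ≡ 9 (mod 13)
10^4 = (10^2)^2 ≡ 9^2 = 81 ≡ 3 (mod 13)
10^5 = 10^4 · 10^1 ≡ 3 · 10 ≡ 4 (mod 13).
So A = 4. Farid then computes K = A^b mod p = 4^2 mod 13.
4^1 ≡ 4 (mod 13)
4^2 = (4^1)^2 ≡ 4^2 = 16 ≡ 3 (mod 13)

3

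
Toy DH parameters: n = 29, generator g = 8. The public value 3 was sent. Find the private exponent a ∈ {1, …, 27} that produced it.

11

Try successive powers of 8 modulo 29:
8^1 ≡ 8
8^2 ≡ 6
8^3 ≡ 19
8^4 ≡ 7
8^5 ≡ 27
8^6 ≡ 13
8^7 ≡ 17
8^8 ≡ 20
8^9 ≡ 15
8^10 ≡ 4
8^11 ≡ 3
Found: a = 11.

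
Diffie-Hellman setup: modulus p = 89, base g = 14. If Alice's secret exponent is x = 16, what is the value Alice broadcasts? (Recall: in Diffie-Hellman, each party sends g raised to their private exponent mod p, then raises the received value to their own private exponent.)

Public value = 14^16 mod 89.
14^1 ≡ 14 (mod 89)
14^2 = (14^1)^2 ≡ 14^2 = 196 ≡ 18 (mod 89)
14^4 = (14^2)^2 ≡ 18^2 = 324 ≡ 57 (mod 89)
14^8 = (14^4)^2 ≡ 57^2 = 3249 ≡ 45 (mod 89)
14^16 = (14^8)^2 ≡ 45^2 = 2025 ≡ 67 (mod 89)

67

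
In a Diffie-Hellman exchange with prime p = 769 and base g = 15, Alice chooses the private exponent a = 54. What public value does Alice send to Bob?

524

Public value = 15^54 (mod 769).
15^1 ≡ 15 (mod 769)
15^2 = (15^1)^2 ≡ 15^2 = 225 ≡ 225 (mod 769)
15^4 = (15^2)^2 ≡ 225^2 = 50625 ≡ 640 (mod 769)
15^8 = (15^4)^2 ≡ 640^2 = 409600 ≡ 492 (mod 769)
15^16 = (15^8)^2 ≡ 492^2 = 242064 ≡ 598 (mod 769)
15^32 = (15^16)^2 ≡ 598^2 = 357604 ≡ 19 (mod 769)
15^54 = 15^32 · 15^16 · 15^4 · 15^2 ≡ 19 · 598 · 640 · 225 ≡ 524 (mod 769).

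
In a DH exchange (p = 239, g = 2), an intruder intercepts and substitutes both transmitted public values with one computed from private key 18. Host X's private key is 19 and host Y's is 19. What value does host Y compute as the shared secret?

Host Y receives an intruder's public value M = 2^18 mod 239 instead of the honest one.
2^1 ≡ 2 (mod 239)
2^2 = (2^1)^2 ≡ 2^2 = 4 ≡ 4 (mod 239)
2^4 = (2^2)^2 ≡ 4^2 = 16 ≡ 16 (mod 239)
2^8 = (2^4)^2 ≡ 16^2 = 256 ≡ 17 (mod 239)
2^16 = (2^8)^2 ≡ 17^2 = 289 ≡ 50 (mod 239)
2^18 = 2^16 · 2^2 ≡ 50 · 4 ≡ 200 (mod 239).
So M = 200. Host Y computes K = M^19 mod 239.
200^1 ≡ 200 (mod 239)
200^2 = (200^1)^2 ≡ 200^2 = 40000 ≡ 87 (mod 239)
200^4 = (200^2)^2 ≡ 87^2 = 7569 ≡ 160 (mod 239)
200^8 = (200^4)^2 ≡ 160^2 = 25600 ≡ 27 (mod 239)
200^16 = (200^8)^2 ≡ 27^2 = 729 ≡ 12 (mod 239)
200^19 = 200^16 · 200^2 · 200^1 ≡ 12 · 87 · 200 ≡ 153 (mod 239).

153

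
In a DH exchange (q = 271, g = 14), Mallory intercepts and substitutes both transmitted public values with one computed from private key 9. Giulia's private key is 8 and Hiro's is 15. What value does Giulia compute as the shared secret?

268

Giulia receives Mallory's public value M = 14^9 mod 271 instead of the honest one.
14^1 ≡ 14 (mod 271)
14^2 = (14^1)^2 ≡ 14^2 = 196 ≡ 196 (mod 271)
14^4 = (14^2)^2 ≡ 196^2 = 38416 ≡ 205 (mod 271)
14^8 = (14^4)^2 ≡ 205^2 = 42025 ≡ 20 (mod 271)
14^9 = 14^8 · 14^1 ≡ 20 · 14 ≡ 9 (mod 271).
So M = 9. Giulia computes K = M^8 mod 271.
9^1 ≡ 9 (mod 271)
9^2 = (9^1)^2 ≡ 9^2 = 81 ≡ 81 (mod 271)
9^4 = (9^2)^2 ≡ 81^2 = 6561 ≡ 57 (mod 271)
9^8 = (9^4)^2 ≡ 57^2 = 3249 ≡ 268 (mod 271)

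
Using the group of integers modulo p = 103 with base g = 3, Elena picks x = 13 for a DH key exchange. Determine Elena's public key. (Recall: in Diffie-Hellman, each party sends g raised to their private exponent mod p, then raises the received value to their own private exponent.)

89

Public value = 3^{13} \pmod{103}.
3^1 ≡ 3 (mod 103)
3^2 = (3^1)^2 ≡ 3^2 = 9 ≡ 9 (mod 103)
3^4 = (3^2)^2 ≡ 9^2 = 81 ≡ 81 (mod 103)
3^8 = (3^4)^2 ≡ 81^2 = 6561 ≡ 72 (mod 103)
3^13 = 3^8 · 3^4 · 3^1 ≡ 72 · 81 · 3 ≡ 89 (mod 103).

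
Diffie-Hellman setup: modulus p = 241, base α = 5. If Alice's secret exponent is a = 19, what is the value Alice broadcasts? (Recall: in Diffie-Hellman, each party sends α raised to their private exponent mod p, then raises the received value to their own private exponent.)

48

Public value = 5^19 mod 241.
5^1 ≡ 5 (mod 241)
5^2 = (5^1)^2 ≡ 5^2 = 25 ≡ 25 (mod 241)
5^4 = (5^2)^2 ≡ 25^2 = 625 ≡ 143 (mod 241)
5^8 = (5^4)^2 ≡ 143^2 = 20449 ≡ 205 (mod 241)
5^16 = (5^8)^2 ≡ 205^2 = 42025 ≡ 91 (mod 241)
5^19 = 5^16 · 5^2 · 5^1 ≡ 91 · 25 · 5 ≡ 48 (mod 241).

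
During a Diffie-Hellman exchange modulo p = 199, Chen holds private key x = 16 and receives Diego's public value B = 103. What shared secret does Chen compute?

121

Shared key K = 103^16 mod 199.
103^1 ≡ 103 (mod 199)
103^2 = (103^1)^2 ≡ 103^2 = 10609 ≡ 62 (mod 199)
103^4 = (103^2)^2 ≡ 62^2 = 3844 ≡ 63 (mod 199)
103^8 = (103^4)^2 ≡ 63^2 = 3969 ≡ 188 (mod 199)
103^16 = (103^8)^2 ≡ 188^2 = 35344 ≡ 121 (mod 199)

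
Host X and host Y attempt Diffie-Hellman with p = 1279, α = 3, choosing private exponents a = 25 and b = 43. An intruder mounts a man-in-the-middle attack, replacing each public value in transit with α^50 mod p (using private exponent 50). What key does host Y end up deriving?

Host Y receives an intruder's public value M = 3^50 mod 1279 instead of the honest one.
3^1 ≡ 3 (mod 1279)
3^2 = (3^1)^2 ≡ 3^2 = 9 ≡ 9 (mod 1279)
3^4 = (3^2)^2 ≡ 9^2 = 81 ≡ 81 (mod 1279)
3^8 = (3^4)^2 ≡ 81^2 = 6561 ≡ 166 (mod 1279)
3^16 = (3^8)^2 ≡ 166^2 = 27556 ≡ 697 (mod 1279)
3^32 = (3^16)^2 ≡ 697^2 = 485809 ≡ 1068 (mod 1279)
3^50 = 3^32 · 3^16 · 3^2 ≡ 1068 · 697 · 9 ≡ 162 (mod 1279).
So M = 162. Host Y computes K = M^43 mod 1279.
162^1 ≡ 162 (mod 1279)
162^2 = (162^1)^2 ≡ 162^2 = 26244 ≡ 664 (mod 1279)
162^4 = (162^2)^2 ≡ 664^2 = 440896 ≡ 920 (mod 1279)
162^8 = (162^4)^2 ≡ 920^2 = 846400 ≡ 981 (mod 1279)
162^16 = (162^8)^2 ≡ 981^2 = 962361 ≡ 553 (mod 1279)
162^32 = (162^16)^2 ≡ 553^2 = 305809 ≡ 128 (mod 1279)
162^43 = 162^32 · 162^8 · 162^2 · 162^1 ≡ 128 · 981 · 664 · 162 ≡ 415 (mod 1279).

415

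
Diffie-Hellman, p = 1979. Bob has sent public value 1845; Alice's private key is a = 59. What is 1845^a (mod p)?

934

Shared key K = 1845^59 mod 1979.
1845^1 ≡ 1845 (mod 1979)
1845^2 = (1845^1)^2 ≡ 1845^2 = 3404025 ≡ 145 (mod 1979)
1845^4 = (1845^2)^2 ≡ 145^2 = 21025 ≡ 1235 (mod 1979)
1845^8 = (1845^4)^2 ≡ 1235^2 = 1525225 ≡ 1395 (mod 1979)
1845^16 = (1845^8)^2 ≡ 1395^2 = 1946025 ≡ 668 (mod 1979)
1845^32 = (1845^16)^2 ≡ 668^2 = 446224 ≡ 949 (mod 1979)
1845^59 = 1845^32 · 1845^16 · 1845^8 · 1845^2 · 1845^1 ≡ 949 · 668 · 1395 · 145 · 1845 ≡ 934 (mod 1979).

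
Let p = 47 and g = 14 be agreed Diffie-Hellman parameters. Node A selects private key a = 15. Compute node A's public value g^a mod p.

27

Public value = 14^15 mod 47.
14^1 ≡ 14 (mod 47)
14^2 = (14^1)^2 ≡ 14^2 = 196 ≡ 8 (mod 47)
14^4 = (14^2)^2 ≡ 8^2 = 64 ≡ 17 (mod 47)
14^8 = (14^4)^2 ≡ 17^2 = 289 ≡ 7 (mod 47)
14^15 = 14^8 · 14^4 · 14^2 · 14^1 ≡ 7 · 17 · 8 · 14 ≡ 27 (mod 47).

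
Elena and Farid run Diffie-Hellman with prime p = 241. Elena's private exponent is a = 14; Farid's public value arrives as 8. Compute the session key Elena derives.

177

Shared key K = 8^14 mod 241.
8^1 ≡ 8 (mod 241)
8^2 = (8^1)^2 ≡ 8^2 = 64 ≡ 64 (mod 241)
8^4 = (8^2)^2 ≡ 64^2 = 4096 ≡ 240 (mod 241)
8^8 = (8^4)^2 ≡ 240^2 = 57600 ≡ 1 (mod 241)
8^14 = 8^8 · 8^4 · 8^2 ≡ 1 · 240 · 64 ≡ 177 (mod 241).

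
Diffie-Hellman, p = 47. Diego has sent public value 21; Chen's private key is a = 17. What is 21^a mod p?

12

Shared key K = 21^17 mod 47.
21^1 ≡ 21 (mod 47)
21^2 = (21^1)^2 ≡ 21^2 = 441 ≡ 18 (mod 47)
21^4 = (21^2)^2 ≡ 18^2 = 324 ≡ 42 (mod 47)
21^8 = (21^4)^2 ≡ 42^2 = 1764 ≡ 25 (mod 47)
21^16 = (21^8)^2 ≡ 25^2 = 625 ≡ 14 (mod 47)
21^17 = 21^16 · 21^1 ≡ 14 · 21 ≡ 12 (mod 47).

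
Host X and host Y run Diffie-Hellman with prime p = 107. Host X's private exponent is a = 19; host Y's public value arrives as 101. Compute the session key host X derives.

Shared key K = 101^19 mod 107.
101^1 ≡ 101 (mod 107)
101^2 = (101^1)^2 ≡ 101^2 = 10201 ≡ 36 (mod 107)
101^4 = (101^2)^2 ≡ 36^2 = 1296 ≡ 12 (mod 107)
101^8 = (101^4)^2 ≡ 12^2 = 144 ≡ 37 (mod 107)
101^16 = (101^8)^2 ≡ 37^2 = 1369 ≡ 85 (mod 107)
101^19 = 101^16 · 101^2 · 101^1 ≡ 85 · 36 · 101 ≡ 44 (mod 107).

44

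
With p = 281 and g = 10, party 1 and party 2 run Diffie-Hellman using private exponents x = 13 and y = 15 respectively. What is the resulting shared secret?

Party 2 sends B = g^y mod p = 10^15 mod 281.
10^1 ≡ 10 (mod 281)
10^2 = (10^1)^2 ≡ 10^2 = 100 ≡ 100 (mod 281)
10^4 = (10^2)^2 ≡ 100^2 = 10000 ≡ 165 (mod 281)
10^8 = (10^4)^2 ≡ 165^2 = 27225 ≡ 249 (mod 281)
10^15 = 10^8 · 10^4 · 10^2 · 10^1 ≡ 249 · 165 · 100 · 10 ≡ 271 (mod 281).
So B = 271. Party 1 then computes K = B^x mod p = 271^13 mod 281.
271^1 ≡ 271 (mod 281)
271^2 = (271^1)^2 ≡ 271^2 = 73441 ≡ 100 (mod 281)
271^4 = (271^2)^2 ≡ 100^2 = 10000 ≡ 165 (mod 281)
271^8 = (271^4)^2 ≡ 165^2 = 27225 ≡ 249 (mod 281)
271^13 = 271^8 · 271^4 · 271^1 ≡ 249 · 165 · 271 ≡ 253 (mod 281).

253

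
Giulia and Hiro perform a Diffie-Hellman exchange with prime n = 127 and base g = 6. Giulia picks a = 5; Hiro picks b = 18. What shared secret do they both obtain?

Hiro sends B = g^b mod n = 6^18 mod 127.
6^1 ≡ 6 (mod 127)
6^2 = (6^1)^2 ≡ 6^2 = 36 ≡ 36 (mod 127)
6^4 = (6^2)^2 ≡ 36^2 = 1296 ≡ 26 (mod 127)
6^8 = (6^4)^2 ≡ 26^2 = 676 ≡ 41 (mod 127)
6^16 = (6^8)^2 ≡ 41^2 = 1681 ≡ 30 (mod 127)
6^18 = 6^16 · 6^2 ≡ 30 · 36 ≡ 64 (mod 127).
So B = 64. Giulia then computes K = B^a mod n = 64^5 mod 127.
64^1 ≡ 64 (mod 127)
64^2 = (64^1)^2 ≡ 64^2 = 4096 ≡ 32 (mod 127)
64^4 = (64^2)^2 ≡ 32^2 = 1024 ≡ 8 (mod 127)
64^5 = 64^4 · 64^1 ≡ 8 · 64 ≡ 4 (mod 127).

4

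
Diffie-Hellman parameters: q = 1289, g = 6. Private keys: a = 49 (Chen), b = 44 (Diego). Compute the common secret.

845

Chen sends A = g^a mod q = 6^49 mod 1289.
6^1 ≡ 6 (mod 1289)
6^2 = (6^1)^2 ≡ 6^2 = 36 ≡ 36 (mod 1289)
6^4 = (6^2)^2 ≡ 36^2 = 1296 ≡ 7 (mod 1289)
6^8 = (6^4)^2 ≡ 7^2 = 49 ≡ 49 (mod 1289)
6^16 = (6^8)^2 ≡ 49^2 = 2401 ≡ 1112 (mod 1289)
6^32 = (6^16)^2 ≡ 1112^2 = 1236544 ≡ 393 (mod 1289)
6^49 = 6^32 · 6^16 · 6^1 ≡ 393 · 1112 · 6 ≡ 270 (mod 1289).
So A = 270. Diego then computes K = A^b mod q = 270^44 mod 1289.
270^1 ≡ 270 (mod 1289)
270^2 = (270^1)^2 ≡ 270^2 = 72900 ≡ 716 (mod 1289)
270^4 = (270^2)^2 ≡ 716^2 = 512656 ≡ 923 (mod 1289)
270^8 = (270^4)^2 ≡ 923^2 = 851929 ≡ 1189 (mod 1289)
270^16 = (270^8)^2 ≡ 1189^2 = 1413721 ≡ 977 (mod 1289)
270^32 = (270^16)^2 ≡ 977^2 = 954529 ≡ 669 (mod 1289)
270^44 = 270^32 · 270^8 · 270^4 ≡ 669 · 1189 · 923 ≡ 845 (mod 1289).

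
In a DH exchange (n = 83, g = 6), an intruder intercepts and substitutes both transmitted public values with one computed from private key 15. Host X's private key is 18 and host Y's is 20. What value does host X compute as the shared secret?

Host X receives an intruder's public value M = 6^15 mod 83 instead of the honest one.
6^1 ≡ 6 (mod 83)
6^2 = (6^1)^2 ≡ 6^2 = 36 ≡ 36 (mod 83)
6^4 = (6^2)^2 ≡ 36^2 = 1296 ≡ 51 (mod 83)
6^8 = (6^4)^2 ≡ 51^2 = 2601 ≡ 28 (mod 83)
6^15 = 6^8 · 6^4 · 6^2 · 6^1 ≡ 28 · 51 · 36 · 6 ≡ 20 (mod 83).
So M = 20. Host X computes K = M^18 mod 83.
20^1 ≡ 20 (mod 83)
20^2 = (20^1)^2 ≡ 20^2 = 400 ≡ 68 (mod 83)
20^4 = (20^2)^2 ≡ 68^2 = 4624 ≡ 59 (mod 83)
20^8 = (20^4)^2 ≡ 59^2 = 3481 ≡ 78 (mod 83)
20^16 = (20^8)^2 ≡ 78^2 = 6084 ≡ 25 (mod 83)
20^18 = 20^16 · 20^2 ≡ 25 · 68 ≡ 40 (mod 83).

40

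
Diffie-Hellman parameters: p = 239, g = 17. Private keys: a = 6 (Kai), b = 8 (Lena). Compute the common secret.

Kai sends A = g^a mod p = 17^6 mod 239.
17^1 ≡ 17 (mod 239)
17^2 = (17^1)^2 ≡ 17^2 = 289 ≡ 50 (mod 239)
17^4 = (17^2)^2 ≡ 50^2 = 2500 ≡ 110 (mod 239)
17^6 = 17^4 · 17^2 ≡ 110 · 50 ≡ 3 (mod 239).
So A = 3. Lena then computes K = A^b mod p = 3^8 mod 239.
3^1 ≡ 3 (mod 239)
3^2 = (3^1)^2 ≡ 3^2 = 9 ≡ 9 (mod 239)
3^4 = (3^2)^2 ≡ 9^2 = 81 ≡ 81 (mod 239)
3^8 = (3^4)^2 ≡ 81^2 = 6561 ≡ 108 (mod 239)

108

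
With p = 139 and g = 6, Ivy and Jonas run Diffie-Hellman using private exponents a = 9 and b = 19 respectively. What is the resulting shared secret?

64

Ivy sends A = g^a mod p = 6^9 mod 139.
6^1 ≡ 6 (mod 139)
6^2 = (6^1)^2 ≡ 6^2 = 36 ≡ 36 (mod 139)
6^4 = (6^2)^2 ≡ 36^2 = 1296 ≡ 45 (mod 139)
6^8 = (6^4)^2 ≡ 45^2 = 2025 ≡ 79 (mod 139)
6^9 = 6^8 · 6^1 ≡ 79 · 6 ≡ 57 (mod 139).
So A = 57. Jonas then computes K = A^b mod p = 57^19 mod 139.
57^1 ≡ 57 (mod 139)
57^2 = (57^1)^2 ≡ 57^2 = 3249 ≡ 52 (mod 139)
57^4 = (57^2)^2 ≡ 52^2 = 2704 ≡ 63 (mod 139)
57^8 = (57^4)^2 ≡ 63^2 = 3969 ≡ 77 (mod 139)
57^16 = (57^8)^2 ≡ 77^2 = 5929 ≡ 91 (mod 139)
57^19 = 57^16 · 57^2 · 57^1 ≡ 91 · 52 · 57 ≡ 64 (mod 139).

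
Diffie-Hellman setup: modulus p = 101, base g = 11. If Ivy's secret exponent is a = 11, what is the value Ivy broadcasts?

86

Public value = 11^11 (mod 101).
11^1 ≡ 11 (mod 101)
11^2 = (11^1)^2 ≡ 11^2 = 121 ≡ 20 (mod 101)
11^4 = (11^2)^2 ≡ 20^2 = 400 ≡ 97 (mod 101)
11^8 = (11^4)^2 ≡ 97^2 = 9409 ≡ 16 (mod 101)
11^11 = 11^8 · 11^2 · 11^1 ≡ 16 · 20 · 11 ≡ 86 (mod 101).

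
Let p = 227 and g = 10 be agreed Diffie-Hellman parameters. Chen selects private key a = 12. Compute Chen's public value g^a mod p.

139

Public value = 10^12 mod 227.
10^1 ≡ 10 (mod 227)
10^2 = (10^1)^2 ≡ 10^2 = 100 ≡ 100 (mod 227)
10^4 = (10^2)^2 ≡ 100^2 = 10000 ≡ 12 (mod 227)
10^8 = (10^4)^2 ≡ 12^2 = 144 ≡ 144 (mod 227)
10^12 = 10^8 · 10^4 ≡ 144 · 12 ≡ 139 (mod 227).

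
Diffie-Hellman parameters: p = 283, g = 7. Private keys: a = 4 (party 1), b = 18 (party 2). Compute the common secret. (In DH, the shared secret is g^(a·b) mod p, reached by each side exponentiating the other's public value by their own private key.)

158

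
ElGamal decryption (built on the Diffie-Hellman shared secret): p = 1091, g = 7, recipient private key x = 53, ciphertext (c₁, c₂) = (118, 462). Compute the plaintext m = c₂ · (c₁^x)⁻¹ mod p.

272

Shared mask s = c₁^x mod p = 118^53 mod 1091.
118^1 ≡ 118 (mod 1091)
118^2 = (118^1)^2 ≡ 118^2 = 13924 ≡ 832 (mod 1091)
118^4 = (118^2)^2 ≡ 832^2 = 692224 ≡ 530 (mod 1091)
118^8 = (118^4)^2 ≡ 530^2 = 280900 ≡ 513 (mod 1091)
118^16 = (118^8)^2 ≡ 513^2 = 263169 ≡ 238 (mod 1091)
118^32 = (118^16)^2 ≡ 238^2 = 56644 ≡ 1003 (mod 1091)
118^53 = 118^32 · 118^16 · 118^4 · 118^1 ≡ 1003 · 238 · 530 · 118 ≡ 475 (mod 1091).
So s = 475; s⁻¹ ≡ 147 (mod 1091).
m = c₂ · s⁻¹ mod 1091 = 462 · 147 mod 1091 = 272.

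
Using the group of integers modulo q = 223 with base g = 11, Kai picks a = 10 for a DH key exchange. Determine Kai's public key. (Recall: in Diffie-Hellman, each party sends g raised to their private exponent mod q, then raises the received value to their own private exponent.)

Public value = 11^10 (mod 223).
11^1 ≡ 11 (mod 223)
11^2 = (11^1)^2 ≡ 11^2 = 121 ≡ 121 (mod 223)
11^4 = (11^2)^2 ≡ 121^2 = 14641 ≡ 146 (mod 223)
11^8 = (11^4)^2 ≡ 146^2 = 21316 ≡ 131 (mod 223)
11^10 = 11^8 · 11^2 ≡ 131 · 121 ≡ 18 (mod 223).

18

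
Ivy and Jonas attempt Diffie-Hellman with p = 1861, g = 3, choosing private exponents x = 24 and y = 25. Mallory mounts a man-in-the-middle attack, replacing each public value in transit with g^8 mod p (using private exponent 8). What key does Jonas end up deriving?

Jonas receives Mallory's public value M = 3^8 mod 1861 instead of the honest one.
3^1 ≡ 3 (mod 1861)
3^2 = (3^1)^2 ≡ 3^2 = 9 ≡ 9 (mod 1861)
3^4 = (3^2)^2 ≡ 9^2 = 81 ≡ 81 (mod 1861)
3^8 = (3^4)^2 ≡ 81^2 = 6561 ≡ 978 (mod 1861)
So M = 978. Jonas computes K = M^25 mod 1861.
978^1 ≡ 978 (mod 1861)
978^2 = (978^1)^2 ≡ 978^2 = 956484 ≡ 1791 (mod 1861)
978^4 = (978^2)^2 ≡ 1791^2 = 3207681 ≡ 1178 (mod 1861)
978^8 = (978^4)^2 ≡ 1178^2 = 1387684 ≡ 1239 (mod 1861)
978^16 = (978^8)^2 ≡ 1239^2 = 1535121 ≡ 1657 (mod 1861)
978^25 = 978^16 · 978^8 · 978^1 ≡ 1657 · 1239 · 978 ≡ 1262 (mod 1861).

1262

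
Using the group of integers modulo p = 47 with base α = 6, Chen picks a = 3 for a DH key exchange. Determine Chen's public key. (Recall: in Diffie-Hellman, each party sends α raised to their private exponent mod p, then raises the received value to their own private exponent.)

28

Public value = 6^3 (mod 47).
6^1 ≡ 6 (mod 47)
6^2 = (6^1)^2 ≡ 6^2 = 36 ≡ 36 (mod 47)
6^3 = 6^2 · 6^1 ≡ 36 · 6 ≡ 28 (mod 47).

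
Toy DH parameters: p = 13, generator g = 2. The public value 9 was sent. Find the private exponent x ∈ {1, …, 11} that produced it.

8

Try successive powers of 2 modulo 13:
2^1 ≡ 2
2^2 ≡ 4
2^3 ≡ 8
2^4 ≡ 3
2^5 ≡ 6
2^6 ≡ 12
2^7 ≡ 11
2^8 ≡ 9
Found: x = 8.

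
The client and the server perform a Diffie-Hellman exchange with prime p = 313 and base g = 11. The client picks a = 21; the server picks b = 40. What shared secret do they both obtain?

58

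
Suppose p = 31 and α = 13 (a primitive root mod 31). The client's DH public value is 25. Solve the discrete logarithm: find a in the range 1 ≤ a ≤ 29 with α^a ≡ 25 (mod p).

Try successive powers of 13 modulo 31:
13^1 ≡ 13
13^2 ≡ 14
13^3 ≡ 27
13^4 ≡ 10
13^5 ≡ 6
13^6 ≡ 16
13^7 ≡ 22
13^8 ≡ 7
13^9 ≡ 29
13^10 ≡ 5
13^11 ≡ 3
13^12 ≡ 8
13^13 ≡ 11
13^14 ≡ 19
13^15 ≡ 30
13^16 ≡ 18
13^17 ≡ 17
13^18 ≡ 4
13^19 ≡ 21
13^20 ≡ 25
Found: a = 20.

20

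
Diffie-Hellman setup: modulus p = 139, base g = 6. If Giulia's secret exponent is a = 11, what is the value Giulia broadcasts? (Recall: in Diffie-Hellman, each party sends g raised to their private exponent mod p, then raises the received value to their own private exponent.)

Public value = 6^11 mod 139.
6^1 ≡ 6 (mod 139)
6^2 = (6^1)^2 ≡ 6^2 = 36 ≡ 36 (mod 139)
6^4 = (6^2)^2 ≡ 36^2 = 1296 ≡ 45 (mod 139)
6^8 = (6^4)^2 ≡ 45^2 = 2025 ≡ 79 (mod 139)
6^11 = 6^8 · 6^2 · 6^1 ≡ 79 · 36 · 6 ≡ 106 (mod 139).

106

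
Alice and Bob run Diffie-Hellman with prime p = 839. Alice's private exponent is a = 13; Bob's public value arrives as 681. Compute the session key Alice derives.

288

Shared key K = 681^13 mod 839.
681^1 ≡ 681 (mod 839)
681^2 = (681^1)^2 ≡ 681^2 = 463761 ≡ 633 (mod 839)
681^4 = (681^2)^2 ≡ 633^2 = 400689 ≡ 486 (mod 839)
681^8 = (681^4)^2 ≡ 486^2 = 236196 ≡ 437 (mod 839)
681^13 = 681^8 · 681^4 · 681^1 ≡ 437 · 486 · 681 ≡ 288 (mod 839).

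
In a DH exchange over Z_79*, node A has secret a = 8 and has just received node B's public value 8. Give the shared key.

65

Shared key K = 8^8 mod 79.
8^1 ≡ 8 (mod 79)
8^2 = (8^1)^2 ≡ 8^2 = 64 ≡ 64 (mod 79)
8^4 = (8^2)^2 ≡ 64^2 = 4096 ≡ 67 (mod 79)
8^8 = (8^4)^2 ≡ 67^2 = 4489 ≡ 65 (mod 79)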